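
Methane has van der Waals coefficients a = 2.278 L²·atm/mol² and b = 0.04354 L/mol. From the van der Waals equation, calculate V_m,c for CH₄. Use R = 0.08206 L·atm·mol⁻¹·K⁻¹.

For a van der Waals gas, V_m,c = 3b.
V_m,c = 3×0.04354 = 0.1306 L/mol

V_m,c ≈ 0.1306 L/mol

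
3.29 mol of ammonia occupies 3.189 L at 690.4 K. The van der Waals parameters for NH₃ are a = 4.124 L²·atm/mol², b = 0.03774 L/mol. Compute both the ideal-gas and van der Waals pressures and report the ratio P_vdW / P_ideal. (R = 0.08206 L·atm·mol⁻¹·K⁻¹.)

Ideal: P_ideal = nRT/V = (3.29)(0.08206)(690.4)/3.189 = 58.4485 atm
vdW: P = nRT/(V − nb) − a n²/V² = 186.392/3.06484 − 44.6386/10.1697 = 60.8162 − 4.38937 = 56.4268 atm
Ratio = 56.4268/58.4485 = 0.9654

P_vdW / P_ideal ≈ 0.9654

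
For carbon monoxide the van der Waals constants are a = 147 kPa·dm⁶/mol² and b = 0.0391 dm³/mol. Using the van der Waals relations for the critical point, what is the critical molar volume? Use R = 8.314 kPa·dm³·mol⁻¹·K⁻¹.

V_m,c ≈ 0.1173 dm³/mol

For a van der Waals gas, V_m,c = 3b.
V_m,c = 3×0.0391 = 0.1173 dm³/mol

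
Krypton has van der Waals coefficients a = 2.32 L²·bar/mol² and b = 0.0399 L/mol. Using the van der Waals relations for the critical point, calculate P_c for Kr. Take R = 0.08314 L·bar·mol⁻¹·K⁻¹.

For a van der Waals gas, P_c = a/(27b²).
P_c = 2.32/(27×(0.0399)²) = 2.32/0.042984 = 53.97 bar

P_c ≈ 53.97 bar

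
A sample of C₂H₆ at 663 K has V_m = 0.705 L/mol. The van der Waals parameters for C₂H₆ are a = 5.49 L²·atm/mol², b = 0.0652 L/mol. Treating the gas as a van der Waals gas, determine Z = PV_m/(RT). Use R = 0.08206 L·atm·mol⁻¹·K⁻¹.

Z ≈ 0.9588

P = RT/(V_m − b) − a/V_m² = (0.08206)(663)/(0.705 − 0.0652) − 5.49/(0.705)²
  = 54.406/0.63980 − 11.046 = 85.036 − 11.046 = 73.990 atm
Z = PV_m/(RT) = (73.990)(0.705)/((0.08206)(663)) = 52.163/54.406 = 0.9588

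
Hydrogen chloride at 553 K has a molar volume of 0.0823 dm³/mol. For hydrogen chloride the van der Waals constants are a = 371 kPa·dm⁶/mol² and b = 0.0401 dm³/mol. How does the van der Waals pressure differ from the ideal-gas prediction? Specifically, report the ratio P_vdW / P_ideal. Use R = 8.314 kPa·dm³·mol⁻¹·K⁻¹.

P_vdW / P_ideal ≈ 0.9698

Ideal: P_ideal = RT/V_m = (8.314)(553)/0.0823 = 55864.4 kPa
vdW: P = RT/(V_m − b) − a/V_m² = 4597.64/0.0422000 − 371/0.00677329 = 108949 − 54774.0 = 54175 kPa
Ratio = 54175/55864.4 = 0.9698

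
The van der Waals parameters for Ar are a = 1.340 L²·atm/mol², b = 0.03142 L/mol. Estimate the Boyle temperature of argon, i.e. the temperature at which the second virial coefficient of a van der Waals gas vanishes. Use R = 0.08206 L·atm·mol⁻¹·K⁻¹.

For a van der Waals gas the second virial coefficient B₂ = b − a/(RT) vanishes at T_B = a/(Rb).
T_B = 1.340/(0.08206×0.03142) = 1.340/0.0025783 = 519.7 K

T_B ≈ 519.7 K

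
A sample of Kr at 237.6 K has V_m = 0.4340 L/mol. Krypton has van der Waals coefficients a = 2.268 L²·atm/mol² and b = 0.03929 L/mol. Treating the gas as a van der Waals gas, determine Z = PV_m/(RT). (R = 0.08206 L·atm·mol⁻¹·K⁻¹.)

P = RT/(V_m − b) − a/V_m² = (0.08206)(237.6)/(0.4340 − 0.03929) − 2.268/(0.4340)²
  = 19.497/0.39471 − 12.041 = 49.396 − 12.041 = 37.355 atm
Z = PV_m/(RT) = (37.355)(0.4340)/((0.08206)(237.6)) = 16.212/19.497 = 0.8315

Z ≈ 0.8315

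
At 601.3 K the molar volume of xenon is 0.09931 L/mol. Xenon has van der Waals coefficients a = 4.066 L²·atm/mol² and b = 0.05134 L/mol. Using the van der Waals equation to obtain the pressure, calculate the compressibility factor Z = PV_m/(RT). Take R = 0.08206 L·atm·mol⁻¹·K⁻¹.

Z ≈ 1.240

P = RT/(V_m − b) − a/V_m² = (0.08206)(601.3)/(0.09931 − 0.05134) − 4.066/(0.09931)²
  = 49.343/0.047970 − 412.27 = 1028.6 − 412.27 = 616.3 atm
Z = PV_m/(RT) = (616.3)(0.09931)/((0.08206)(601.3)) = 61.205/49.343 = 1.240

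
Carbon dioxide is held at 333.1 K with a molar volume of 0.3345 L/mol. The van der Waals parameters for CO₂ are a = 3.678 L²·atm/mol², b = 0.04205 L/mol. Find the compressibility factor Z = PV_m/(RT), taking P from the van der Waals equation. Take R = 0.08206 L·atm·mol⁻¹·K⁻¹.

Z ≈ 0.7415

P = RT/(V_m − b) − a/V_m² = (0.08206)(333.1)/(0.3345 − 0.04205) − 3.678/(0.3345)²
  = 27.334/0.29245 − 32.871 = 93.466 − 32.871 = 60.595 atm
Z = PV_m/(RT) = (60.595)(0.3345)/((0.08206)(333.1)) = 20.269/27.334 = 0.7415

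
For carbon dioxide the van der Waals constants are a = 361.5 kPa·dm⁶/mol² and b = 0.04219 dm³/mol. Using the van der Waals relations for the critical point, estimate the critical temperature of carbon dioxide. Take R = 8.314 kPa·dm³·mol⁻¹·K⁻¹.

T_c ≈ 305.4 K

For a van der Waals gas, T_c = 8a/(27Rb).
T_c = 8×361.5/(27×8.314×0.04219) = 2892.0/9.4707 = 305.4 K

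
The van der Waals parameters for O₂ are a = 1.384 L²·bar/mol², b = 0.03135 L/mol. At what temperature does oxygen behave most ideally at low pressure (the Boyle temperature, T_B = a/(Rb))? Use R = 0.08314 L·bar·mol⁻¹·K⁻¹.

T_B ≈ 531.0 K

For a van der Waals gas the second virial coefficient B₂ = b − a/(RT) vanishes at T_B = a/(Rb).
T_B = 1.384/(0.08314×0.03135) = 1.384/0.0026064 = 531.0 K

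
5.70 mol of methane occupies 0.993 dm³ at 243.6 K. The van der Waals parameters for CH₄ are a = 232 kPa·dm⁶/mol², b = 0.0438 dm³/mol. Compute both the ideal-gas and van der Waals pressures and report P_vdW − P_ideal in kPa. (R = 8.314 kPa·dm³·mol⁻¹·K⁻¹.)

Ideal: P_ideal = nRT/V = (5.70)(8.314)(243.6)/0.993 = 11625.5 kPa
vdW: P = nRT/(V − nb) − a n²/V² = 11544.2/0.743340 − 7537.68/0.986049 = 15530.2 − 7644.33 = 7885.9 kPa
ΔP = 7885.9 − 11625.5 = -3740 kPa

ΔP ≈ -3740 kPa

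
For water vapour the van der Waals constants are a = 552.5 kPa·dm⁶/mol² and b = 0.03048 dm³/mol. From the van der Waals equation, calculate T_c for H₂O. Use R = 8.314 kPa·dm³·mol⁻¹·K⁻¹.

T_c ≈ 646.0 K

For a van der Waals gas, T_c = 8a/(27Rb).
T_c = 8×552.5/(27×8.314×0.03048) = 4420.0/6.8421 = 646.0 K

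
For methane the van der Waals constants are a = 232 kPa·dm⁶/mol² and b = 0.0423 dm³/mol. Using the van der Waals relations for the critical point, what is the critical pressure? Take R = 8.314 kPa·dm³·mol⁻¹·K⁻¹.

For a van der Waals gas, P_c = a/(27b²).
P_c = 232/(27×(0.0423)²) = 232/0.048311 = 4802 kPa

P_c ≈ 4802 kPa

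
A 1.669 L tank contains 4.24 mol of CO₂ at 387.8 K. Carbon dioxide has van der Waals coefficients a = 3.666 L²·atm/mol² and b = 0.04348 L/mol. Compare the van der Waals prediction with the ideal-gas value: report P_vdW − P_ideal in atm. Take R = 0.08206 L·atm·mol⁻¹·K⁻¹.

Ideal: P_ideal = nRT/V = (4.24)(0.08206)(387.8)/1.669 = 80.8442 atm
vdW: P = nRT/(V − nb) − a n²/V² = 134.929/1.48464 − 65.9059/2.78556 = 90.8833 − 23.6598 = 67.2235 atm
ΔP = 67.2235 − 80.8442 = -13.62 atm

ΔP ≈ -13.62 atm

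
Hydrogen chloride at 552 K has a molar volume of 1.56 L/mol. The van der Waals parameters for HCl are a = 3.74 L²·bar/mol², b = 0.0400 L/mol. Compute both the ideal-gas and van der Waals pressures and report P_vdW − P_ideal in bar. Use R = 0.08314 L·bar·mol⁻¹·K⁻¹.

ΔP ≈ -0.763 bar

Ideal: P_ideal = RT/V_m = (0.08314)(552)/1.56 = 29.4188 bar
vdW: P = RT/(V_m − b) − a/V_m² = 45.8933/1.52000 − 3.74/2.43360 = 30.1930 − 1.53682 = 28.6562 bar
ΔP = 28.6562 − 29.4188 = -0.763 bar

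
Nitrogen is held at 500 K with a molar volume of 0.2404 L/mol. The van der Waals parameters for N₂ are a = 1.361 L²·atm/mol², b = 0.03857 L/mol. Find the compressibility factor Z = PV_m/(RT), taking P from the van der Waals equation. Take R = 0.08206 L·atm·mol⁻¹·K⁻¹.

P = RT/(V_m − b) − a/V_m² = (0.08206)(500)/(0.2404 − 0.03857) − 1.361/(0.2404)²
  = 41.030/0.20183 − 23.550 = 203.29 − 23.550 = 179.74 atm
Z = PV_m/(RT) = (179.74)(0.2404)/((0.08206)(500)) = 43.209/41.030 = 1.053

Z ≈ 1.053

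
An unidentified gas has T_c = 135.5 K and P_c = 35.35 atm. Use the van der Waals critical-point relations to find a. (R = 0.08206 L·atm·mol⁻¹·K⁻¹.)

From T_c = 8a/(27Rb) and P_c = a/(27b²): a = 27 R² T_c²/(64 P_c).
a = 27×(0.08206)²×(135.5)²/(64×35.35) = 3338.1/2262.4 = 1.475 L²·atm/mol²

a ≈ 1.475 L²·atm/mol²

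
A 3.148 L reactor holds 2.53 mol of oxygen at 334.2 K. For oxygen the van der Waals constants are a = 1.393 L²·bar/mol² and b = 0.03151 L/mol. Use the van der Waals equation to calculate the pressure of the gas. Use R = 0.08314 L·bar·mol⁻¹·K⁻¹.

P = nRT/(V − nb) − a n²/V²
nRT/(V − nb) = (2.53)(0.08314)(334.2)/(3.148 − 2.53×0.03151) = 70.297/3.0683 = 22.911 bar
a n²/V² = (1.393)(2.53)²/(3.148)² = 0.89975 bar
P = 22.911 − 0.89975 = 22.01 bar

P ≈ 22.01 bar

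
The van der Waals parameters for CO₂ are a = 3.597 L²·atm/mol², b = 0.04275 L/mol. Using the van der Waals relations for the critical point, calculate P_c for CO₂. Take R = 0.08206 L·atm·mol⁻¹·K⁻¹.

P_c ≈ 72.90 atm

For a van der Waals gas, P_c = a/(27b²).
P_c = 3.597/(27×(0.04275)²) = 3.597/0.049344 = 72.90 atm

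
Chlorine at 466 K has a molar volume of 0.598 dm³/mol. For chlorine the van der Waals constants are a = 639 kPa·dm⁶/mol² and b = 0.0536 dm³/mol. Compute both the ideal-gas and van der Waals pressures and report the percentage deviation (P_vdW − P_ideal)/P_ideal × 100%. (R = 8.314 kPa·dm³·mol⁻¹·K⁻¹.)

-17.73 %

Ideal: P_ideal = RT/V_m = (8.314)(466)/0.598 = 6478.80 kPa
vdW: P = RT/(V_m − b) − a/V_m² = 3874.32/0.544400 − 639/0.357604 = 7116.68 − 1786.89 = 5329.79 kPa
% deviation = (5329.79 − 6478.80)/6478.80 × 100% = -17.73%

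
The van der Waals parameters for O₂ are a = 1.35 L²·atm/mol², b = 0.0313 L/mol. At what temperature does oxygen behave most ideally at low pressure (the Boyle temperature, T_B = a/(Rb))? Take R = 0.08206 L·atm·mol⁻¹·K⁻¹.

For a van der Waals gas the second virial coefficient B₂ = b − a/(RT) vanishes at T_B = a/(Rb).
T_B = 1.35/(0.08206×0.0313) = 1.35/0.0025685 = 525.6 K

T_B ≈ 525.6 K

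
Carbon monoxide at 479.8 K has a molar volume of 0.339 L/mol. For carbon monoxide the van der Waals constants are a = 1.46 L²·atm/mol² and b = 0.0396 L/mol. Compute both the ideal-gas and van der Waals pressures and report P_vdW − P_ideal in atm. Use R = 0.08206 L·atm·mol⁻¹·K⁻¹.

Ideal: P_ideal = RT/V_m = (0.08206)(479.8)/0.339 = 116.143 atm
vdW: P = RT/(V_m − b) − a/V_m² = 39.3724/0.299400 − 1.46/0.114921 = 131.504 − 12.7044 = 118.800 atm
ΔP = 118.800 − 116.143 = 2.66 atm

ΔP ≈ 2.66 atm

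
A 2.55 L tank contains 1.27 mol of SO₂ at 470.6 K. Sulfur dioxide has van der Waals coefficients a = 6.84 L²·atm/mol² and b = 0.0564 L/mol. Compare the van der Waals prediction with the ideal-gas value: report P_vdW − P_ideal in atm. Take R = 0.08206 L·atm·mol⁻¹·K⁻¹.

ΔP ≈ -1.141 atm

Ideal: P_ideal = nRT/V = (1.27)(0.08206)(470.6)/2.55 = 19.2330 atm
vdW: P = nRT/(V − nb) − a n²/V² = 49.0441/2.47837 − 11.0322/6.50250 = 19.7889 − 1.69661 = 18.0923 atm
ΔP = 18.0923 − 19.2330 = -1.141 atm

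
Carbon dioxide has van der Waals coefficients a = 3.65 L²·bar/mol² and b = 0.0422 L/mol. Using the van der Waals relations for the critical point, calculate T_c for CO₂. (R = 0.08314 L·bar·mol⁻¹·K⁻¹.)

T_c ≈ 308.2 K

For a van der Waals gas, T_c = 8a/(27Rb).
T_c = 8×3.65/(27×0.08314×0.0422) = 29.200/0.094730 = 308.2 K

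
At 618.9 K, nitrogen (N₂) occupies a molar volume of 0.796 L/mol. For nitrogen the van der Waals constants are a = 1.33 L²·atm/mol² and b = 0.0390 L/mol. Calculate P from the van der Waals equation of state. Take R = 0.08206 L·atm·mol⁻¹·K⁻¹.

P ≈ 64.99 atm

P = RT/(V_m − b) − a/V_m²
RT/(V_m − b) = (0.08206)(618.9)/(0.796 − 0.0390) = 50.787/0.75700 = 67.090 atm
a/V_m² = 1.33/(0.796)² = 2.0991 atm
P = 67.090 − 2.0991 = 64.99 atm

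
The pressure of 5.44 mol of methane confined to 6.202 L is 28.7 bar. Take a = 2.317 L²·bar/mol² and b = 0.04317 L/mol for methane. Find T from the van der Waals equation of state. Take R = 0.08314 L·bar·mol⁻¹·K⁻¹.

T = (P + a n²/V²)(V − nb)/(nR)
P + a n²/V² = 28.7 + (2.317)(5.44)²/(6.202)² = 30.483 bar
V − nb = 6.202 − (5.44)(0.04317) = 5.9672 L
T = (30.483)(5.9672)/((5.44)(0.08314)) = 402.2 K

T ≈ 402.2 K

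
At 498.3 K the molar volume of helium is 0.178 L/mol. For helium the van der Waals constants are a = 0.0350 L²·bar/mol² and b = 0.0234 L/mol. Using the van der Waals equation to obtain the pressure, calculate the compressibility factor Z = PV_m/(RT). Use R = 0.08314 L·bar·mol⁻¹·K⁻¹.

Z ≈ 1.147

P = RT/(V_m − b) − a/V_m² = (0.08314)(498.3)/(0.178 − 0.0234) − 0.0350/(0.178)²
  = 41.429/0.15460 − 1.1047 = 267.98 − 1.1047 = 266.88 bar
Z = PV_m/(RT) = (266.88)(0.178)/((0.08314)(498.3)) = 47.505/41.429 = 1.147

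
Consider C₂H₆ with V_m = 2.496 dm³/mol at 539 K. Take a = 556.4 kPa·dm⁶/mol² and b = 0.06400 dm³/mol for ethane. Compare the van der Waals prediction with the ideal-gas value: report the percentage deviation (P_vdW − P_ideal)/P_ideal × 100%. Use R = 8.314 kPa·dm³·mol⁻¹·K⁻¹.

Ideal: P_ideal = RT/V_m = (8.314)(539)/2.496 = 1795.37 kPa
vdW: P = RT/(V_m − b) − a/V_m² = 4481.25/2.43200 − 556.4/6.23002 = 1842.62 − 89.3095 = 1753.31 kPa
% deviation = (1753.31 − 1795.37)/1795.37 × 100% = -2.34%

-2.34 %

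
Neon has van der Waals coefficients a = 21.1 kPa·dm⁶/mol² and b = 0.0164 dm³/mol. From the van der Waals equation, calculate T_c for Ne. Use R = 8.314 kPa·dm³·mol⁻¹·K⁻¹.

T_c ≈ 45.85 K

For a van der Waals gas, T_c = 8a/(27Rb).
T_c = 8×21.1/(27×8.314×0.0164) = 168.80/3.6814 = 45.85 K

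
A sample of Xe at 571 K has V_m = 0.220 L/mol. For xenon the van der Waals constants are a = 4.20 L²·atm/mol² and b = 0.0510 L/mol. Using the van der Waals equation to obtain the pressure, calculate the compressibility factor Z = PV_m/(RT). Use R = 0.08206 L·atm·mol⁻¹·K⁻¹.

P = RT/(V_m − b) − a/V_m² = (0.08206)(571)/(0.220 − 0.0510) − 4.20/(0.220)²
  = 46.856/0.16900 − 86.777 = 277.25 − 86.777 = 190.47 atm
Z = PV_m/(RT) = (190.47)(0.220)/((0.08206)(571)) = 41.903/46.856 = 0.8943

Z ≈ 0.8943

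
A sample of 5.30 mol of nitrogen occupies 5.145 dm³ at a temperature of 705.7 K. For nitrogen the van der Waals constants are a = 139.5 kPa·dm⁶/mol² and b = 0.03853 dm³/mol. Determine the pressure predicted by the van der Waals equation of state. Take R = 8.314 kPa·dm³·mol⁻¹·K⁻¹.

P ≈ 6146 kPa

P = nRT/(V − nb) − a n²/V²
nRT/(V − nb) = (5.30)(8.314)(705.7)/(5.145 − 5.30×0.03853) = 31096/4.9408 = 6293.7 kPa
a n²/V² = (139.5)(5.30)²/(5.145)² = 148.03 kPa
P = 6293.7 − 148.03 = 6146 kPa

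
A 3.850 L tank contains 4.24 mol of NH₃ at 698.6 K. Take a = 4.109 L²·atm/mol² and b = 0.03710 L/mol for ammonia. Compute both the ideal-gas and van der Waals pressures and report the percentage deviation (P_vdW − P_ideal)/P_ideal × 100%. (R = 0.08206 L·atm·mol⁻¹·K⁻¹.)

-3.63 %

Ideal: P_ideal = nRT/V = (4.24)(0.08206)(698.6)/3.850 = 63.1343 atm
vdW: P = nRT/(V − nb) − a n²/V² = 243.067/3.69270 − 73.8700/14.8225 = 65.8237 − 4.98364 = 60.8401 atm
% deviation = (60.8401 − 63.1343)/63.1343 × 100% = -3.63%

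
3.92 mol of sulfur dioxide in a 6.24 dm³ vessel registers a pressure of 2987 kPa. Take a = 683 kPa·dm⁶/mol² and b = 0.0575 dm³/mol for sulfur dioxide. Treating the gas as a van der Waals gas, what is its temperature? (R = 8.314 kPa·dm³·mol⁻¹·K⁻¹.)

T ≈ 601.0 K

T = (P + a n²/V²)(V − nb)/(nR)
P + a n²/V² = 2987 + (683)(3.92)²/(6.24)² = 3256.5 kPa
V − nb = 6.24 − (3.92)(0.0575) = 6.0146 dm³
T = (3256.5)(6.0146)/((3.92)(8.314)) = 601.0 K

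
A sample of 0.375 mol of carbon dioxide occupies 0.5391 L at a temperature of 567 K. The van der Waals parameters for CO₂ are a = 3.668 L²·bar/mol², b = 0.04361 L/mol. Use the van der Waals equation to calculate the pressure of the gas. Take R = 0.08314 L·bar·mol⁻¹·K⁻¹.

P ≈ 32.04 bar

P = nRT/(V − nb) − a n²/V²
nRT/(V − nb) = (0.375)(0.08314)(567)/(0.5391 − 0.375×0.04361) = 17.678/0.52275 = 33.817 bar
a n²/V² = (3.668)(0.375)²/(0.5391)² = 1.7748 bar
P = 33.817 − 1.7748 = 32.04 bar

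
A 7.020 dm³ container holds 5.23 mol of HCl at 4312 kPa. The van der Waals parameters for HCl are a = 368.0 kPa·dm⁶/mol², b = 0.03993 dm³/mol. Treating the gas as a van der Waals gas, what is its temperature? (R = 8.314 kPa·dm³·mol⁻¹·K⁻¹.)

T ≈ 707.4 K

T = (P + a n²/V²)(V − nb)/(nR)
P + a n²/V² = 4312 + (368.0)(5.23)²/(7.020)² = 4516.3 kPa
V − nb = 7.020 − (5.23)(0.03993) = 6.8112 dm³
T = (4516.3)(6.8112)/((5.23)(8.314)) = 707.4 K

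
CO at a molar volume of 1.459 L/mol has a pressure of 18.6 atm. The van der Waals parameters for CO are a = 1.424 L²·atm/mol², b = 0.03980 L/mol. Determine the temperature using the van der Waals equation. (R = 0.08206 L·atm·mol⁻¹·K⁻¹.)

T ≈ 333.3 K

T = (P + a/V_m²)(V_m − b)/R
P + a/V_m² = 18.6 + 1.424/(1.459)² = 19.269 atm
V_m − b = 1.459 − 0.03980 = 1.4192 L/mol
T = (19.269)(1.4192)/0.08206 = 333.3 K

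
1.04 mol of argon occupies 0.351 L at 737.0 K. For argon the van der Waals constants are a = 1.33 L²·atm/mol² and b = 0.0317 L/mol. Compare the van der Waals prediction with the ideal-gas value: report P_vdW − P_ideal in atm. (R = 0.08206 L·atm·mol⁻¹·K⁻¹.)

ΔP ≈ 6.90 atm

Ideal: P_ideal = nRT/V = (1.04)(0.08206)(737.0)/0.351 = 179.195 atm
vdW: P = nRT/(V − nb) − a n²/V² = 62.8973/0.318032 − 1.43853/0.123201 = 197.770 − 11.6763 = 186.094 atm
ΔP = 186.094 − 179.195 = 6.90 atm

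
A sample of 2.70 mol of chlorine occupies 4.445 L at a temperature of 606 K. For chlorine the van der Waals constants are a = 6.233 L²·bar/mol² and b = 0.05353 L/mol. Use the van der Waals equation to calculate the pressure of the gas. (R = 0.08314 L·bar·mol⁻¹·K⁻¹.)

P ≈ 29.33 bar

P = nRT/(V − nb) − a n²/V²
nRT/(V − nb) = (2.70)(0.08314)(606)/(4.445 − 2.70×0.05353) = 136.03/4.3005 = 31.631 bar
a n²/V² = (6.233)(2.70)²/(4.445)² = 2.2998 bar
P = 31.631 − 2.2998 = 29.33 bar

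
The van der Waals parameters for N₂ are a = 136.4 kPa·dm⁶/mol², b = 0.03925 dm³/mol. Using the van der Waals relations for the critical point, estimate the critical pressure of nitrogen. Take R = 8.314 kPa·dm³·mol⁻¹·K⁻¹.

P_c ≈ 3279 kPa

For a van der Waals gas, P_c = a/(27b²).
P_c = 136.4/(27×(0.03925)²) = 136.4/0.041595 = 3279 kPa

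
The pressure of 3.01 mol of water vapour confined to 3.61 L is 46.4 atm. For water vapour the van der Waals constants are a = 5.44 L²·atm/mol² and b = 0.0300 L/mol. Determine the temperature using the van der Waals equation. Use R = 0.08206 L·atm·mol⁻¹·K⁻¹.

T = (P + a n²/V²)(V − nb)/(nR)
P + a n²/V² = 46.4 + (5.44)(3.01)²/(3.61)² = 50.182 atm
V − nb = 3.61 − (3.01)(0.0300) = 3.5197 L
T = (50.182)(3.5197)/((3.01)(0.08206)) = 715.1 K

T ≈ 715.1 K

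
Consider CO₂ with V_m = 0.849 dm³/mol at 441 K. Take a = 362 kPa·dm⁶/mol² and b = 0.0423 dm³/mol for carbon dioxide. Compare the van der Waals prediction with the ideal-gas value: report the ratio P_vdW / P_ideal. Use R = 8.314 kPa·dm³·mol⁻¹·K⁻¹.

P_vdW / P_ideal ≈ 0.9361

Ideal: P_ideal = RT/V_m = (8.314)(441)/0.849 = 4318.58 kPa
vdW: P = RT/(V_m − b) − a/V_m² = 3666.47/0.806700 − 362/0.720801 = 4545.02 − 502.219 = 4042.80 kPa
Ratio = 4042.80/4318.58 = 0.9361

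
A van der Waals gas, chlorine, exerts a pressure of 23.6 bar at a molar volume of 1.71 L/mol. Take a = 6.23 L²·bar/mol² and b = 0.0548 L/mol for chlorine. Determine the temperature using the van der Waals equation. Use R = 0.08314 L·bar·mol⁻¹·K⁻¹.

T ≈ 512.3 K

T = (P + a/V_m²)(V_m − b)/R
P + a/V_m² = 23.6 + 6.23/(1.71)² = 25.731 bar
V_m − b = 1.71 − 0.0548 = 1.6552 L/mol
T = (25.731)(1.6552)/0.08314 = 512.3 K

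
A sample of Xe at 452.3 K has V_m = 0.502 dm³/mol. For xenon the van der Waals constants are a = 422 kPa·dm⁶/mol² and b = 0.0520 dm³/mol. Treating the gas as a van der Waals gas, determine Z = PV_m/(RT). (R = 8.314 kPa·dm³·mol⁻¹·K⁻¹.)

P = RT/(V_m − b) − a/V_m² = (8.314)(452.3)/(0.502 − 0.0520) − 422/(0.502)²
  = 3760.4/0.45000 − 1674.6 = 8356.4 − 1674.6 = 6681.8 kPa
Z = PV_m/(RT) = (6681.8)(0.502)/((8.314)(452.3)) = 3354.3/3760.4 = 0.8920

Z ≈ 0.8920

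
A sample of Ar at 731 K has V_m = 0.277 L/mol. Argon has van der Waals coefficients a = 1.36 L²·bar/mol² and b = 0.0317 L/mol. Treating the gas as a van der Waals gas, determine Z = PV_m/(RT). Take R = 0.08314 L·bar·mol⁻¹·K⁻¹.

P = RT/(V_m − b) − a/V_m² = (0.08314)(731)/(0.277 − 0.0317) − 1.36/(0.277)²
  = 60.775/0.24530 − 17.725 = 247.76 − 17.725 = 230.04 bar
Z = PV_m/(RT) = (230.04)(0.277)/((0.08314)(731)) = 63.721/60.775 = 1.048

Z ≈ 1.048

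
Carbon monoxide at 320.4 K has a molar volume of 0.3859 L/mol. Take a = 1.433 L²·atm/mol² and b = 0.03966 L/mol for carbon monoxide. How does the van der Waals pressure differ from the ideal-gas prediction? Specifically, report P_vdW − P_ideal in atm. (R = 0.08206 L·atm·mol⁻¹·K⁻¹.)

ΔP ≈ -1.819 atm

Ideal: P_ideal = RT/V_m = (0.08206)(320.4)/0.3859 = 68.1317 atm
vdW: P = RT/(V_m − b) − a/V_m² = 26.2920/0.346240 − 1.433/0.148919 = 75.9358 − 9.62268 = 66.3131 atm
ΔP = 66.3131 − 68.1317 = -1.819 atm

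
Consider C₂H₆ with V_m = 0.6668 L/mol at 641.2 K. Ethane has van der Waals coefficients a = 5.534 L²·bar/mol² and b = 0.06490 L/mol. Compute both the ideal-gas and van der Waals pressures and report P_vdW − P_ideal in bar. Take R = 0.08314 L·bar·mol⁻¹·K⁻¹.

Ideal: P_ideal = RT/V_m = (0.08314)(641.2)/0.6668 = 79.9481 bar
vdW: P = RT/(V_m − b) − a/V_m² = 53.3094/0.601900 − 5.534/0.444622 = 88.5685 − 12.4465 = 76.1220 bar
ΔP = 76.1220 − 79.9481 = -3.826 bar

ΔP ≈ -3.826 bar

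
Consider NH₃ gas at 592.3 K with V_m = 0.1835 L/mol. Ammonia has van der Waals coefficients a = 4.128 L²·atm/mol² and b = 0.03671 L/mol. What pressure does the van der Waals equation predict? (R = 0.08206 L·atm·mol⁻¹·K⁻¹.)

P ≈ 208.5 atm

P = RT/(V_m − b) − a/V_m²
RT/(V_m − b) = (0.08206)(592.3)/(0.1835 − 0.03671) = 48.604/0.14679 = 331.11 atm
a/V_m² = 4.128/(0.1835)² = 122.59 atm
P = 331.11 − 122.59 = 208.5 atm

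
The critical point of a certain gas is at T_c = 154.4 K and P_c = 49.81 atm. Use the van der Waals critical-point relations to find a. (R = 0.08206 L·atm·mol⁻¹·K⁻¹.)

From T_c = 8a/(27Rb) and P_c = a/(27b²): a = 27 R² T_c²/(64 P_c).
a = 27×(0.08206)²×(154.4)²/(64×49.81) = 4334.3/3187.8 = 1.360 L²·atm/mol²

a ≈ 1.360 L²·atm/mol²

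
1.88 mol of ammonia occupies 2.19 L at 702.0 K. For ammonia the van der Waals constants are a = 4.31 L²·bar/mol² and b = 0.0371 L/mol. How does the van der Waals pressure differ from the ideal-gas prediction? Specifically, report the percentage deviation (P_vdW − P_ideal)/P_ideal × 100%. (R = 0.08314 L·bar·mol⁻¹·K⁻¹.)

-3.05 %

Ideal: P_ideal = nRT/V = (1.88)(0.08314)(702.0)/2.19 = 50.1027 bar
vdW: P = nRT/(V − nb) − a n²/V² = 109.725/2.12025 − 15.2333/4.79610 = 51.7510 − 3.17618 = 48.5748 bar
% deviation = (48.5748 − 50.1027)/50.1027 × 100% = -3.05%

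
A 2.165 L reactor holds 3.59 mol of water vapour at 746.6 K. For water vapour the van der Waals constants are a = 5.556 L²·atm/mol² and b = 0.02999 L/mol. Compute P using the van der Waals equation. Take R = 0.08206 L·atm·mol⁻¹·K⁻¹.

P = nRT/(V − nb) − a n²/V²
nRT/(V − nb) = (3.59)(0.08206)(746.6)/(2.165 − 3.59×0.02999) = 219.94/2.0573 = 106.91 atm
a n²/V² = (5.556)(3.59)²/(2.165)² = 15.277 atm
P = 106.91 − 15.277 = 91.63 atm

P ≈ 91.63 atm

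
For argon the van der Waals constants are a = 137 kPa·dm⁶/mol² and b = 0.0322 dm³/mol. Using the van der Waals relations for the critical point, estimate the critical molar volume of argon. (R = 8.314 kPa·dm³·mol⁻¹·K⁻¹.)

V_m,c ≈ 0.09660 dm³/mol

For a van der Waals gas, V_m,c = 3b.
V_m,c = 3×0.0322 = 0.09660 dm³/mol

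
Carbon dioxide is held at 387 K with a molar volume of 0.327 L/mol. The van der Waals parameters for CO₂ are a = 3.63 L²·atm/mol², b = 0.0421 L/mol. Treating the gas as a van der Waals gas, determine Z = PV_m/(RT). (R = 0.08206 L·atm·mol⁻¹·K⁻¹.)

P = RT/(V_m − b) − a/V_m² = (0.08206)(387)/(0.327 − 0.0421) − 3.63/(0.327)²
  = 31.757/0.28490 − 33.948 = 111.47 − 33.948 = 77.52 atm
Z = PV_m/(RT) = (77.52)(0.327)/((0.08206)(387)) = 25.349/31.757 = 0.7982

Z ≈ 0.7982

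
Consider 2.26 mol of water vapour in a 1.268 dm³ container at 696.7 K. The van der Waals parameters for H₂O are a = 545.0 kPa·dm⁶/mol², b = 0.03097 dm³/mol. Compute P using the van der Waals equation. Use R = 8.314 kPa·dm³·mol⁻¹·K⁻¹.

P ≈ 9196 kPa

P = nRT/(V − nb) − a n²/V²
nRT/(V − nb) = (2.26)(8.314)(696.7)/(1.268 − 2.26×0.03097) = 13091/1.1980 = 10927 kPa
a n²/V² = (545.0)(2.26)²/(1.268)² = 1731.3 kPa
P = 10927 − 1731.3 = 9196 kPa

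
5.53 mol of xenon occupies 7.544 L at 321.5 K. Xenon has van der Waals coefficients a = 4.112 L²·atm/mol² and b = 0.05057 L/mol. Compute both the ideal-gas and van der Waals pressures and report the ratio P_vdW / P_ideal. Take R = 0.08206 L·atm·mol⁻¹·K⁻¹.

Ideal: P_ideal = nRT/V = (5.53)(0.08206)(321.5)/7.544 = 19.3391 atm
vdW: P = nRT/(V − nb) − a n²/V² = 145.894/7.26435 − 125.749/56.9119 = 20.0836 − 2.20954 = 17.8741 atm
Ratio = 17.8741/19.3391 = 0.9242

P_vdW / P_ideal ≈ 0.9242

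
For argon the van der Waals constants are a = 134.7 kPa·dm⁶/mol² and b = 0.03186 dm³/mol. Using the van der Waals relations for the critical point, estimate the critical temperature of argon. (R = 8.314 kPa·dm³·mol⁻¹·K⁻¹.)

T_c ≈ 150.7 K

For a van der Waals gas, T_c = 8a/(27Rb).
T_c = 8×134.7/(27×8.314×0.03186) = 1077.6/7.1519 = 150.7 K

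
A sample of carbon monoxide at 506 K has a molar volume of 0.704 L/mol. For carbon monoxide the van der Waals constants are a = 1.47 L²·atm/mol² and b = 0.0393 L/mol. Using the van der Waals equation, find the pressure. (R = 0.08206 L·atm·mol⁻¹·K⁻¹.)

P = RT/(V_m − b) − a/V_m²
RT/(V_m − b) = (0.08206)(506)/(0.704 − 0.0393) = 41.522/0.66470 = 62.467 atm
a/V_m² = 1.47/(0.704)² = 2.9660 atm
P = 62.467 − 2.9660 = 59.50 atm

P ≈ 59.50 atm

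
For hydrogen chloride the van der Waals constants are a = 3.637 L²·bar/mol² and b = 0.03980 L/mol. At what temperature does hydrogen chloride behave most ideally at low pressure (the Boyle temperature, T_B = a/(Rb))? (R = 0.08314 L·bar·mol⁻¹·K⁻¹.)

For a van der Waals gas the second virial coefficient B₂ = b − a/(RT) vanishes at T_B = a/(Rb).
T_B = 3.637/(0.08314×0.03980) = 3.637/0.0033090 = 1099 K

T_B ≈ 1099 K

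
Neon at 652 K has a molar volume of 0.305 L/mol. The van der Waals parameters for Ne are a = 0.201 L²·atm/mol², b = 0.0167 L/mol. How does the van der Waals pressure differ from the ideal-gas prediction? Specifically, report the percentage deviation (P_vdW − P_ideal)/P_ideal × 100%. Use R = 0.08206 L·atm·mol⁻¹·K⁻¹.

4.56 %

Ideal: P_ideal = RT/V_m = (0.08206)(652)/0.305 = 175.420 atm
vdW: P = RT/(V_m − b) − a/V_m² = 53.5031/0.288300 − 0.201/0.0930250 = 185.581 − 2.16071 = 183.420 atm
% deviation = (183.420 − 175.420)/175.420 × 100% = 4.56%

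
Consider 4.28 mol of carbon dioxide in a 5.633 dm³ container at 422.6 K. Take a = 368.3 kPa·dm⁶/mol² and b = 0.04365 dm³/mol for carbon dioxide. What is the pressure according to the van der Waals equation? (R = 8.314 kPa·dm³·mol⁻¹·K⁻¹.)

P ≈ 2549 kPa

P = nRT/(V − nb) − a n²/V²
nRT/(V − nb) = (4.28)(8.314)(422.6)/(5.633 − 4.28×0.04365) = 15038/5.4462 = 2761.2 kPa
a n²/V² = (368.3)(4.28)²/(5.633)² = 212.62 kPa
P = 2761.2 − 212.62 = 2549 kPa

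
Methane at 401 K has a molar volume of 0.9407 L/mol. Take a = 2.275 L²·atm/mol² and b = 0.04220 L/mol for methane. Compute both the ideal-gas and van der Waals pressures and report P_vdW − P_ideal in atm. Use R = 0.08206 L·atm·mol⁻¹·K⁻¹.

ΔP ≈ -0.928 atm

Ideal: P_ideal = RT/V_m = (0.08206)(401)/0.9407 = 34.9804 atm
vdW: P = RT/(V_m − b) − a/V_m² = 32.9061/0.898500 − 2.275/0.884916 = 36.6234 − 2.57087 = 34.0525 atm
ΔP = 34.0525 − 34.9804 = -0.928 atm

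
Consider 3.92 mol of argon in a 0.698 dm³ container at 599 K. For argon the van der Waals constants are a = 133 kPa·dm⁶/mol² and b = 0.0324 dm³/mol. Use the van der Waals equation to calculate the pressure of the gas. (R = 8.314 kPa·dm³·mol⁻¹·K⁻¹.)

P = nRT/(V − nb) − a n²/V²
nRT/(V − nb) = (3.92)(8.314)(599)/(0.698 − 3.92×0.0324) = 19522/0.57099 = 34190 kPa
a n²/V² = (133)(3.92)²/(0.698)² = 4194.8 kPa
P = 34190 − 4194.8 = 29995 kPa

P ≈ 29995 kPa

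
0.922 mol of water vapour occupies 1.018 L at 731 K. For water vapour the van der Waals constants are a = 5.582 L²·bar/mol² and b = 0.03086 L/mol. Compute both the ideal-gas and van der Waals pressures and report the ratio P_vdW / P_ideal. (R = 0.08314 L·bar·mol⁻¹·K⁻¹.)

P_vdW / P_ideal ≈ 0.9456

Ideal: P_ideal = nRT/V = (0.922)(0.08314)(731)/1.018 = 55.0441 bar
vdW: P = nRT/(V − nb) − a n²/V² = 56.0349/0.989547 − 4.74517/1.03632 = 56.6268 − 4.57887 = 52.0479 bar
Ratio = 52.0479/55.0441 = 0.9456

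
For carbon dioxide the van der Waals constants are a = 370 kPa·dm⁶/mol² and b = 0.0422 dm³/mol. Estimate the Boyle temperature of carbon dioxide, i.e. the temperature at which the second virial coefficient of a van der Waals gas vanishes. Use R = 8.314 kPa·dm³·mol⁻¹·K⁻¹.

T_B ≈ 1055 K

For a van der Waals gas the second virial coefficient B₂ = b − a/(RT) vanishes at T_B = a/(Rb).
T_B = 370/(8.314×0.0422) = 370/0.35085 = 1055 K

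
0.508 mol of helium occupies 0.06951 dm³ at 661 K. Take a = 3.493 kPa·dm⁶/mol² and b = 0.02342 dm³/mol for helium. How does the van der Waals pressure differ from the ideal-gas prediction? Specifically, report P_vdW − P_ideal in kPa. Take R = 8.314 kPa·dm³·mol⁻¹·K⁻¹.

Ideal: P_ideal = nRT/V = (0.508)(8.314)(661)/0.06951 = 40163.2 kPa
vdW: P = nRT/(V − nb) − a n²/V² = 2791.74/0.0576126 − 0.901418/0.00483164 = 48457.1 − 186.566 = 48270.5 kPa
ΔP = 48270.5 − 40163.2 = 8107 kPa

ΔP ≈ 8107 kPa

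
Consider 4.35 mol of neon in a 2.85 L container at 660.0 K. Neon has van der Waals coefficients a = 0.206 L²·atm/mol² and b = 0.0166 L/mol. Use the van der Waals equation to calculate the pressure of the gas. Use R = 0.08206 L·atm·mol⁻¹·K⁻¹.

P ≈ 84.33 atm

P = nRT/(V − nb) − a n²/V²
nRT/(V − nb) = (4.35)(0.08206)(660.0)/(2.85 − 4.35×0.0166) = 235.59/2.7778 = 84.812 atm
a n²/V² = (0.206)(4.35)²/(2.85)² = 0.47991 atm
P = 84.812 − 0.47991 = 84.33 atm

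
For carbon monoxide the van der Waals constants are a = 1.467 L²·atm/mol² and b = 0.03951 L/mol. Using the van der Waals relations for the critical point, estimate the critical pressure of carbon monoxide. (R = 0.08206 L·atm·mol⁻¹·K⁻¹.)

P_c ≈ 34.81 atm

For a van der Waals gas, P_c = a/(27b²).
P_c = 1.467/(27×(0.03951)²) = 1.467/0.042148 = 34.81 atm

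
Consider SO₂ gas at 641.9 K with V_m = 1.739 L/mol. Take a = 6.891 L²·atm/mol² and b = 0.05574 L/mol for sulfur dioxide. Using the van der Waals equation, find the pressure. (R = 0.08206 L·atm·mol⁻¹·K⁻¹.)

P = RT/(V_m − b) − a/V_m²
RT/(V_m − b) = (0.08206)(641.9)/(1.739 − 0.05574) = 52.674/1.6833 = 31.292 atm
a/V_m² = 6.891/(1.739)² = 2.2787 atm
P = 31.292 − 2.2787 = 29.01 atm

P ≈ 29.01 atm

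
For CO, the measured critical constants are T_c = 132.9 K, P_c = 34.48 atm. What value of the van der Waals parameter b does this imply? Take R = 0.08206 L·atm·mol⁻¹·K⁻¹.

b ≈ 0.03954 L/mol

From T_c = 8a/(27Rb) and P_c = a/(27b²): b = R T_c/(8 P_c).
b = (0.08206)(132.9)/(8×34.48) = 10.906/275.84 = 0.03954 L/mol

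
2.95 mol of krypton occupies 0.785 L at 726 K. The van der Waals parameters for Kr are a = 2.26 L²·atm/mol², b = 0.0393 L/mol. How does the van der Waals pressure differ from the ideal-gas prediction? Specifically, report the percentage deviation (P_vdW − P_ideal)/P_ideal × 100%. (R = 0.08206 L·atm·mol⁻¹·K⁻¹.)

Ideal: P_ideal = nRT/V = (2.95)(0.08206)(726)/0.785 = 223.883 atm
vdW: P = nRT/(V − nb) − a n²/V² = 175.748/0.669065 − 19.6677/0.616225 = 262.677 − 31.9164 = 230.761 atm
% deviation = (230.761 − 223.883)/223.883 × 100% = 3.07%

3.07 %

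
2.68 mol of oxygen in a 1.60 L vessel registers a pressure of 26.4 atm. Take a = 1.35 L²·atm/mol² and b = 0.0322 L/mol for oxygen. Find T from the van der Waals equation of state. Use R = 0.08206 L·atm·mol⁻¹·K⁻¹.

T ≈ 207.8 K

T = (P + a n²/V²)(V − nb)/(nR)
P + a n²/V² = 26.4 + (1.35)(2.68)²/(1.60)² = 30.188 atm
V − nb = 1.60 − (2.68)(0.0322) = 1.5137 L
T = (30.188)(1.5137)/((2.68)(0.08206)) = 207.8 K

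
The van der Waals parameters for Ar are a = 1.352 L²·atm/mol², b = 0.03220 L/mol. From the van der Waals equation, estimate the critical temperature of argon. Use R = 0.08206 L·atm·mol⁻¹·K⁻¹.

T_c ≈ 151.6 K

For a van der Waals gas, T_c = 8a/(27Rb).
T_c = 8×1.352/(27×0.08206×0.03220) = 10.816/0.071343 = 151.6 K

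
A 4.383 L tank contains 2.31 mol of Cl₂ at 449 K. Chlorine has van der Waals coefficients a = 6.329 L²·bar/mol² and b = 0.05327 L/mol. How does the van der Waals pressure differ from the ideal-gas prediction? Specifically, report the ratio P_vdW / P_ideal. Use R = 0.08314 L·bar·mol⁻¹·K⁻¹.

P_vdW / P_ideal ≈ 0.9395

Ideal: P_ideal = nRT/V = (2.31)(0.08314)(449)/4.383 = 19.6742 bar
vdW: P = nRT/(V − nb) − a n²/V² = 86.2320/4.25995 − 33.7722/19.2107 = 20.2425 − 1.75799 = 18.4845 bar
Ratio = 18.4845/19.6742 = 0.9395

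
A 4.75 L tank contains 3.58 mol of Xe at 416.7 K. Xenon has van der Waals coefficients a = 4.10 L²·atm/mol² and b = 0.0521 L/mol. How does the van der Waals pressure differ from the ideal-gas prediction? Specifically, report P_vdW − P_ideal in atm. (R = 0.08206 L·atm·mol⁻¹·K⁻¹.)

ΔP ≈ -1.276 atm

Ideal: P_ideal = nRT/V = (3.58)(0.08206)(416.7)/4.75 = 25.7718 atm
vdW: P = nRT/(V − nb) − a n²/V² = 122.416/4.56348 − 52.5472/22.5625 = 26.8251 − 2.32896 = 24.4961 atm
ΔP = 24.4961 − 25.7718 = -1.276 atm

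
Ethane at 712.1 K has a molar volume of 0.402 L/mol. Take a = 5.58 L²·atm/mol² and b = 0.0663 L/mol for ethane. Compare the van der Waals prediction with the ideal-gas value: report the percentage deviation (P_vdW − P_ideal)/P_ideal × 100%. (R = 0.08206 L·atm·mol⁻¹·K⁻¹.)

-4.00 %

Ideal: P_ideal = RT/V_m = (0.08206)(712.1)/0.402 = 145.361 atm
vdW: P = RT/(V_m − b) − a/V_m² = 58.4349/0.335700 − 5.58/0.161604 = 174.069 − 34.5288 = 139.540 atm
% deviation = (139.540 − 145.361)/145.361 × 100% = -4.00%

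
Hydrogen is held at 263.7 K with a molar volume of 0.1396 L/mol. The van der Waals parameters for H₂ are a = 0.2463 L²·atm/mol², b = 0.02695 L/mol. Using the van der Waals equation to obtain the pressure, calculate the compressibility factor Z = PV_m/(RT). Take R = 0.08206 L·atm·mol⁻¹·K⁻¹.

P = RT/(V_m − b) − a/V_m² = (0.08206)(263.7)/(0.1396 − 0.02695) − 0.2463/(0.1396)²
  = 21.639/0.11265 − 12.638 = 192.09 − 12.638 = 179.45 atm
Z = PV_m/(RT) = (179.45)(0.1396)/((0.08206)(263.7)) = 25.051/21.639 = 1.158

Z ≈ 1.158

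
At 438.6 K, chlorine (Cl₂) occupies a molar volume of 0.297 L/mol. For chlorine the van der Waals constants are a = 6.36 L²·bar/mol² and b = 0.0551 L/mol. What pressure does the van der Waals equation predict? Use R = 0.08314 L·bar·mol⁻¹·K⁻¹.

P = RT/(V_m − b) − a/V_m²
RT/(V_m − b) = (0.08314)(438.6)/(0.297 − 0.0551) = 36.465/0.24190 = 150.74 bar
a/V_m² = 6.36/(0.297)² = 72.101 bar
P = 150.74 − 72.101 = 78.64 bar

P ≈ 78.64 bar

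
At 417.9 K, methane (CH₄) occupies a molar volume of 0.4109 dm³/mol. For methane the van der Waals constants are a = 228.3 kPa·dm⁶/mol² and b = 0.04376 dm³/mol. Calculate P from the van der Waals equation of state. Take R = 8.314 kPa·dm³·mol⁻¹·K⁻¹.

P = RT/(V_m − b) − a/V_m²
RT/(V_m − b) = (8.314)(417.9)/(0.4109 − 0.04376) = 3474.4/0.36714 = 9463.4 kPa
a/V_m² = 228.3/(0.4109)² = 1352.2 kPa
P = 9463.4 − 1352.2 = 8111 kPa

P ≈ 8111 kPa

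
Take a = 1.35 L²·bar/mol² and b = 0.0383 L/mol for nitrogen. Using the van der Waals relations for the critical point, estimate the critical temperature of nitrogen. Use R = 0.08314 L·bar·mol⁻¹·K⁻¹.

T_c ≈ 125.6 K

For a van der Waals gas, T_c = 8a/(27Rb).
T_c = 8×1.35/(27×0.08314×0.0383) = 10.800/0.085975 = 125.6 K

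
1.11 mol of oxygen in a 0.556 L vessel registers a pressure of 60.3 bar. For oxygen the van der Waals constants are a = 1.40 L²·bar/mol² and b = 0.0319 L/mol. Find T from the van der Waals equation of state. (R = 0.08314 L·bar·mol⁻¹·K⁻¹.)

T = (P + a n²/V²)(V − nb)/(nR)
P + a n²/V² = 60.3 + (1.40)(1.11)²/(0.556)² = 65.880 bar
V − nb = 0.556 − (1.11)(0.0319) = 0.52059 L
T = (65.880)(0.52059)/((1.11)(0.08314)) = 371.6 K

T ≈ 371.6 K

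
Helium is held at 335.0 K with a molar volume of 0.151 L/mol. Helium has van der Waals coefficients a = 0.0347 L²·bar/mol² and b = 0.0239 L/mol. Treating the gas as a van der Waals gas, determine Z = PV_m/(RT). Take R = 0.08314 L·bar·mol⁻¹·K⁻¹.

P = RT/(V_m − b) − a/V_m² = (0.08314)(335.0)/(0.151 − 0.0239) − 0.0347/(0.151)²
  = 27.852/0.12710 − 1.5219 = 219.13 − 1.5219 = 217.61 bar
Z = PV_m/(RT) = (217.61)(0.151)/((0.08314)(335.0)) = 32.859/27.852 = 1.180

Z ≈ 1.180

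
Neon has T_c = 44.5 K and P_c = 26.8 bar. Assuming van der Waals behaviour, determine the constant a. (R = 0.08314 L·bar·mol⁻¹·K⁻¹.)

From T_c = 8a/(27Rb) and P_c = a/(27b²): a = 27 R² T_c²/(64 P_c).
a = 27×(0.08314)²×(44.5)²/(64×26.8) = 369.58/1715.2 = 0.2155 L²·bar/mol²

a ≈ 0.2155 L²·bar/mol²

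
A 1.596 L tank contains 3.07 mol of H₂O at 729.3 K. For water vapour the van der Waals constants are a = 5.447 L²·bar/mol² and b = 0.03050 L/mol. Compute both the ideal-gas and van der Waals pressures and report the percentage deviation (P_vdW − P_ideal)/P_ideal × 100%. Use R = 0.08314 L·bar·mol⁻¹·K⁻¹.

-11.05 %

Ideal: P_ideal = nRT/V = (3.07)(0.08314)(729.3)/1.596 = 116.633 bar
vdW: P = nRT/(V − nb) − a n²/V² = 186.146/1.50237 − 51.3374/2.54722 = 123.902 − 20.1543 = 103.748 bar
% deviation = (103.748 − 116.633)/116.633 × 100% = -11.05%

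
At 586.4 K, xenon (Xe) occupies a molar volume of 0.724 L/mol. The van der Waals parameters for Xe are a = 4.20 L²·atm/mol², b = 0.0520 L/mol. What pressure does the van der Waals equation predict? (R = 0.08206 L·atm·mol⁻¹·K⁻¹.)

P = RT/(V_m − b) − a/V_m²
RT/(V_m − b) = (0.08206)(586.4)/(0.724 − 0.0520) = 48.120/0.67200 = 71.607 atm
a/V_m² = 4.20/(0.724)² = 8.0126 atm
P = 71.607 − 8.0126 = 63.59 atm

P ≈ 63.59 atm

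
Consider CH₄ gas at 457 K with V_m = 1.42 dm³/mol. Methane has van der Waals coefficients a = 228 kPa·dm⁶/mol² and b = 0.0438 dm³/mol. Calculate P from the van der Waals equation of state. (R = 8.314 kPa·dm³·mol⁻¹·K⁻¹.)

P = RT/(V_m − b) − a/V_m²
RT/(V_m − b) = (8.314)(457)/(1.42 − 0.0438) = 3799.5/1.3762 = 2760.9 kPa
a/V_m² = 228/(1.42)² = 113.07 kPa
P = 2760.9 − 113.07 = 2648 kPa

P ≈ 2648 kPa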